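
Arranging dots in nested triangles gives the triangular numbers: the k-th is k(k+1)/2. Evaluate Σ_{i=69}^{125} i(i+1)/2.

278635

Σ i(i+1)/2 = (Σi² + Σi) / 2 over i = 69..125.
Σi = 7875 − 2346 = 5529 and Σi² = 658875 − 107134 = 551741.
(1·551741 + 1·5529) / 2 = 557270/2 = 278635.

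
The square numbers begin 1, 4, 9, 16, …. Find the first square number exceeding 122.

144

Solve n² > 122 for integer n.
The largest n with value ≤ 122 is 11 (since 121 ≤ 122 < 144), so the first above is n = 12, value 144.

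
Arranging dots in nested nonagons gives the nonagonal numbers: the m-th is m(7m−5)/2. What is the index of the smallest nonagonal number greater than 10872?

57

Solve n(7n−5)/2 > 10872 for integer n.
The largest n with value ≤ 10872 is 56 (since 10836 ≤ 10872 < 11229), so the first above is n = 57, value 11229.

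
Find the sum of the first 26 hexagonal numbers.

Σ i(2i−1) = 2Σi² − Σi over i = 1..26.
Σi = 351 and Σi² = 6201.
2·6201 − 1·351 = 12051.

12051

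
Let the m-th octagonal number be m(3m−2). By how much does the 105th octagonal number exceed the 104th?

625

Consecutive octagonal numbers differ by 6n − 5: here 6·105 − 5 = 625.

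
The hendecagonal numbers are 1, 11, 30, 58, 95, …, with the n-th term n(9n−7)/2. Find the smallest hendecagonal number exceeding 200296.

Solve n(9n−7)/2 > 200296 for integer n.
The largest n with value ≤ 200296 is 211 (since 199606 ≤ 200296 < 201506), so the first above is n = 212, value 201506.

201506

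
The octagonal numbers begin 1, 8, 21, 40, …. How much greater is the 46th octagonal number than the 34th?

46·(3·46 − 2) = 6256 and 34·(3·34 − 2) = 3400.
Difference: 6256 − 3400 = 2856.

2856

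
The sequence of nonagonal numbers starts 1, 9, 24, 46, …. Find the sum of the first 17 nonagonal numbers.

Σ i(7i−5)/2 = (7Σi² − 5Σi) / 2 over i = 1..17.
Σi = 153 and Σi² = 1785.
(7·1785 − 5·153) / 2 = 11730/2 = 5865.

5865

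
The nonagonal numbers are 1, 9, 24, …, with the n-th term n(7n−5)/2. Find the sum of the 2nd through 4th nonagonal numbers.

79

Σ i(7i−5)/2 = (7Σi² − 5Σi) / 2 over i = 2..4.
Σi = 10 − 1 = 9 and Σi² = 30 − 1 = 29.
(7·29 − 5·9) / 2 = 158/2 = 79.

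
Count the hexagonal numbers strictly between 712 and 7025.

The n-th hexagonal number is n(2n−1).
Smallest index with value > 712: n = 20 (giving 780).
Largest index with value < 7025: n = 59 (giving 6903).
Indices 20 through 59: 40 terms.

40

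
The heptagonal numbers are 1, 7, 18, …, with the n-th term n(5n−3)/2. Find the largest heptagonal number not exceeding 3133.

Solve n(5n−3)/2 ≤ 3133 for integer n.
n = 35 gives 3010 ≤ 3133, while n = 36 gives 3186 > 3133; so the answer is 3010.

3010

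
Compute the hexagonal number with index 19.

703

The 19th hexagonal number is n(2n−1) with n = 19.
19·(2·19 − 1) = 19·37 = 703.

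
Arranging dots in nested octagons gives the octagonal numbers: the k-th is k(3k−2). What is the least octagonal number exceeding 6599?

6816

Solve n(3n−2) > 6599 for integer n.
The largest n with value ≤ 6599 is 47 (since 6533 ≤ 6599 < 6816), so the first above is n = 48, value 6816.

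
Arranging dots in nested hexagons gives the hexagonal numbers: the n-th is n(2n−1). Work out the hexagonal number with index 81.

81·(2·81 − 1) = 81·161 = 13041.

13041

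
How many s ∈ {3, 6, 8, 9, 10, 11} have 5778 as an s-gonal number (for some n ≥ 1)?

s = 3: P(3, 107) = 5778. ✓
s = 6: P(6, 54) = 5778. ✓
s = 8: P(8, 44) = 5720 and P(8, 45) = 5985; 5778 is not s-gonal.
s = 9: P(9, 40) = 5500 and P(9, 41) = 5781; 5778 is not s-gonal.
s = 10: P(10, 38) = 5662 and P(10, 39) = 5967; 5778 is not s-gonal.
s = 11: P(11, 36) = 5706 and P(11, 37) = 6031; 5778 is not s-gonal.
Hits: s ∈ {3, 6} → 2.

2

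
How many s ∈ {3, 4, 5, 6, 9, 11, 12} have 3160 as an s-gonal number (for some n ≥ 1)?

2

s = 3: P(3, 79) = 3160. ✓
s = 4: P(4, 56) = 3136 and P(4, 57) = 3249; 3160 is not s-gonal.
s = 5: P(5, 46) = 3151 and P(5, 47) = 3290; 3160 is not s-gonal.
s = 6: P(6, 40) = 3160. ✓
s = 9: P(9, 30) = 3075 and P(9, 31) = 3286; 3160 is not s-gonal.
s = 11: P(11, 26) = 2951 and P(11, 27) = 3186; 3160 is not s-gonal.
s = 12: P(12, 25) = 3025 and P(12, 26) = 3276; 3160 is not s-gonal.
Hits: s ∈ {3, 6} → 2.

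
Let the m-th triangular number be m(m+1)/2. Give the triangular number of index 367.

The 367th triangular number is n(n+1)/2 with n = 367.
367·368/2 = 135056/2 = 67528.

67528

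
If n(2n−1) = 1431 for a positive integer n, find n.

Set n(2n−1) = 1431, giving 2n² − n − 1431 = 0.
The discriminant is 1 + 8·1431 = 11449, and √11449 = 107.
So n = (1 + 107) / 4 = 108/4 = 27.

27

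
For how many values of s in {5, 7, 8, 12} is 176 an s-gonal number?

s = 5: P(5, 11) = 176. ✓
s = 7: P(7, 8) = 148 and P(7, 9) = 189; 176 is not s-gonal.
s = 8: P(8, 8) = 176. ✓
s = 12: P(12, 6) = 156 and P(12, 7) = 217; 176 is not s-gonal.
Hits: s ∈ {5, 8} → 2.

2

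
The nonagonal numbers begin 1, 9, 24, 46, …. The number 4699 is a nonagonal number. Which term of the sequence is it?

Set n(7n−5)/2 = 4699, giving 7n² − 5n − 9398 = 0.
So n = (5 + 513) / 14 = 518/14 = 37.

37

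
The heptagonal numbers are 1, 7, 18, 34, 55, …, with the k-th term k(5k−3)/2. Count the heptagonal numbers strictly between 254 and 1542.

15

The n-th heptagonal number is n(5n−3)/2.
Smallest index with value > 254: n = 11 (giving 286).
Largest index with value < 1542: n = 25 (giving 1525).
Indices 11 through 25: 15 terms.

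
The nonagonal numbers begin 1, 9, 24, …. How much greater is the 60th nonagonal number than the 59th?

414

Consecutive nonagonal numbers differ by 7n − 6: here 7·60 − 6 = 414.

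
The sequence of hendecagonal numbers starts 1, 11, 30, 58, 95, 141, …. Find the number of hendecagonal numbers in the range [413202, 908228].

The n-th hendecagonal number is n(9n−7)/2.
Smallest index with value ≥ 413202: n = 304 (giving 414808).
Largest index with value ≤ 908228: n = 449 (giving 905633).
Indices 304 through 449: 146 terms.

146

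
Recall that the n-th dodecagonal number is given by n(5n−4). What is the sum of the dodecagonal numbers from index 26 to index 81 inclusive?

Σ i(5i−4) = 5Σi² − 4Σi over i = 26..81.
Σi = 3321 − 325 = 2996 and Σi² = 180441 − 5525 = 174916.
5·174916 − 4·2996 = 862596.

862596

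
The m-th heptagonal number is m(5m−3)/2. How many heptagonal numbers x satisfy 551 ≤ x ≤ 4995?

30

The n-th heptagonal number is n(5n−3)/2.
Smallest index with value ≥ 551: n = 16 (giving 616).
Largest index with value ≤ 4995: n = 45 (giving 4995).
Indices 16 through 45: 30 terms.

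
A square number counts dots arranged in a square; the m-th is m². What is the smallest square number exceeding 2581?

Solve n² > 2581 for integer n.
The largest n with value ≤ 2581 is 50 (since 2500 ≤ 2581 < 2601), so the first above is n = 51, value 2601.

2601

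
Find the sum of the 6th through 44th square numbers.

29315

Σ_{i=6}^{44} i² = 29370 − 55 = 29315.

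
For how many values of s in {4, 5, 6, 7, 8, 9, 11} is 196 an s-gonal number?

2

s = 4: P(4, 14) = 196. ✓
s = 5: P(5, 11) = 176 and P(5, 12) = 210; 196 is not s-gonal.
s = 6: P(6, 10) = 190 and P(6, 11) = 231; 196 is not s-gonal.
s = 7: P(7, 9) = 189 and P(7, 10) = 235; 196 is not s-gonal.
s = 8: P(8, 8) = 176 and P(8, 9) = 225; 196 is not s-gonal.
s = 9: P(9, 7) = 154 and P(9, 8) = 204; 196 is not s-gonal.
s = 11: P(11, 7) = 196. ✓
Hits: s ∈ {4, 11} → 2.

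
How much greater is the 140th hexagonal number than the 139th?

557

Consecutive hexagonal numbers differ by 4n − 3: here 4·140 − 3 = 557.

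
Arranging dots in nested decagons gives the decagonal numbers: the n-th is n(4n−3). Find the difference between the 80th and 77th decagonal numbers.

1875

80·(4·80 − 3) = 25360 and 77·(4·77 − 3) = 23485.
Difference: 25360 − 23485 = 1875.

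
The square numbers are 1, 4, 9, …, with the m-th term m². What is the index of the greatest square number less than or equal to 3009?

Solve n² ≤ 3009 for integer n.
n = 54 gives 2916 ≤ 3009, while n = 55 gives 3025 > 3009; so the answer is index 54.

54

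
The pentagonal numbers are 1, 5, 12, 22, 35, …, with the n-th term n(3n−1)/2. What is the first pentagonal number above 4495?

Solve n(3n−1)/2 > 4495 for integer n.
The largest n with value ≤ 4495 is 54 (since 4347 ≤ 4495 < 4510), so the first above is n = 55, value 4510.

4510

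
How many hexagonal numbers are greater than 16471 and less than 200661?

The n-th hexagonal number is n(2n−1).
Smallest index with value > 16471: n = 92 (giving 16836).
Largest index with value < 200661: n = 316 (giving 199396).
Indices 92 through 316: 225 terms.

225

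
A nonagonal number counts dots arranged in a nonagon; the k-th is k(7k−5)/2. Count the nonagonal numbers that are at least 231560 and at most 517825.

128

The n-th nonagonal number is n(7n−5)/2.
Smallest index with value ≥ 231560: n = 258 (giving 232329).
Largest index with value ≤ 517825: n = 385 (giving 517825).
Indices 258 through 385: 128 terms.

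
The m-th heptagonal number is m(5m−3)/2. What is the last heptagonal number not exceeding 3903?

3744

Solve n(5n−3)/2 ≤ 3903 for integer n.
n = 39 gives 3744 ≤ 3903, while n = 40 gives 3940 > 3903; so the answer is 3744.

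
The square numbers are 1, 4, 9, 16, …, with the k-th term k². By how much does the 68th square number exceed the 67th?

135

n² − (n−1)² = 2n − 1, so 68² − 67² = 2·68 − 1 = 135.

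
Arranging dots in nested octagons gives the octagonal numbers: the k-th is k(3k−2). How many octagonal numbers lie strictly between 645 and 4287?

The n-th octagonal number is n(3n−2).
Smallest index with value > 645: n = 16 (giving 736).
Largest index with value < 4287: n = 38 (giving 4256).
Indices 16 through 38: 23 terms.

23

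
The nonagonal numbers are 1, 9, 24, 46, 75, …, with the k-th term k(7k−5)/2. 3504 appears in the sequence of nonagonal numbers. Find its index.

32

Set n(7n−5)/2 = 3504, giving 7n² − 5n − 7008 = 0.
The discriminant is 25 + 56·3504 = 196249, and √196249 = 443.
So n = (5 + 443) / 14 = 448/14 = 32.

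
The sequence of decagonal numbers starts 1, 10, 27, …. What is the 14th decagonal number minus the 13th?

Consecutive decagonal numbers differ by 8n − 7: here 8·14 − 7 = 105.

105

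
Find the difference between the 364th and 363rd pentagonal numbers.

1090

Consecutive pentagonal numbers differ by 3n − 2: here 3·364 − 2 = 1090.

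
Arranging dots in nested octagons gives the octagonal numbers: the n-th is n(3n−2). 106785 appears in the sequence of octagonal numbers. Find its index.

189

Set n(3n−2) = 106785, giving 3n² − 2n − 106785 = 0.
So n = (2 + 1132) / 6 = 1134/6 = 189.
Check: 189·(3·189 − 2) = 106785. ✓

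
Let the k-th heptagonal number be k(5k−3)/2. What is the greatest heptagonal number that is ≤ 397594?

397404

Solve n(5n−3)/2 ≤ 397594 for integer n.
n = 399 gives 397404 ≤ 397594, while n = 400 gives 399400 > 397594; so the answer is 397404.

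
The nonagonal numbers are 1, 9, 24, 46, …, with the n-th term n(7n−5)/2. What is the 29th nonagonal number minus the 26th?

570

29·(7·29 − 5)/2 = 2871 and 26·(7·26 − 5)/2 = 2301.
Difference: 2871 − 2301 = 570.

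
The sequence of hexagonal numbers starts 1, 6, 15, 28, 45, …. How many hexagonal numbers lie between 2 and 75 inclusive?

The n-th hexagonal number is n(2n−1).
Smallest index with value ≥ 2: n = 2 (giving 6).
Largest index with value ≤ 75: n = 6 (giving 66).
Indices 2 through 6: 5 terms.

5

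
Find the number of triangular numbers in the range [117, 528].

The n-th triangular number is n(n+1)/2.
Smallest index with value ≥ 117: n = 15 (giving 120).
Largest index with value ≤ 528: n = 32 (giving 528).
Indices 15 through 32: 18 terms.

18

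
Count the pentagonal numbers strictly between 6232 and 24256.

63

The n-th pentagonal number is n(3n−1)/2.
Smallest index with value > 6232: n = 65 (giving 6305).
Largest index with value < 24256: n = 127 (giving 24130).
Indices 65 through 127: 63 terms.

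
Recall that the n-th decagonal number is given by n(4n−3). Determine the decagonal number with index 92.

33580

The 92nd decagonal number is n(4n−3) with n = 92.
92·(4·92 − 3) = 92·365 = 33580.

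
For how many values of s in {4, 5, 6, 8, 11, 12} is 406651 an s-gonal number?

s = 4: P(4, 637) = 405769 and P(4, 638) = 407044; 406651 is not s-gonal.
s = 5: P(5, 520) = 405340 and P(5, 521) = 406901; 406651 is not s-gonal.
s = 6: P(6, 451) = 406351 and P(6, 452) = 408156; 406651 is not s-gonal.
s = 8: P(8, 368) = 405536 and P(8, 369) = 407745; 406651 is not s-gonal.
s = 11: P(11, 301) = 406651. ✓
s = 12: P(12, 285) = 404985 and P(12, 286) = 407836; 406651 is not s-gonal.
Hits: s ∈ {11} → 1.

1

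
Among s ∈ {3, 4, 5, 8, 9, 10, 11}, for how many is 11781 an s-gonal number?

s = 3: P(3, 153) = 11781. ✓
s = 4: P(4, 108) = 11664 and P(4, 109) = 11881; 11781 is not s-gonal.
s = 5: P(5, 88) = 11572 and P(5, 89) = 11837; 11781 is not s-gonal.
s = 8: P(8, 63) = 11781. ✓
s = 9: P(9, 58) = 11629 and P(9, 59) = 12036; 11781 is not s-gonal.
s = 10: P(10, 54) = 11502 and P(10, 55) = 11935; 11781 is not s-gonal.
s = 11: P(11, 51) = 11526 and P(11, 52) = 11986; 11781 is not s-gonal.
Hits: s ∈ {3, 8} → 2.

2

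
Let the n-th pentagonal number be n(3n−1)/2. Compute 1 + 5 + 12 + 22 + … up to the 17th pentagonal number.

2601

Σ i(3i−1)/2 = (3Σi² − Σi) / 2 over i = 1..17.
Σi = 153 and Σi² = 1785.
(3·1785 − 1·153) / 2 = 5202/2 = 2601.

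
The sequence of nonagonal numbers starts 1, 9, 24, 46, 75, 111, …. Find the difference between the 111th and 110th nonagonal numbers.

Consecutive nonagonal numbers differ by 7n − 6: here 7·111 − 6 = 771.

771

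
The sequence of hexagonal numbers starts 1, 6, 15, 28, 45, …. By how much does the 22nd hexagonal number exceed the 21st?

85

Consecutive hexagonal numbers differ by 4n − 3: here 4·22 − 3 = 85.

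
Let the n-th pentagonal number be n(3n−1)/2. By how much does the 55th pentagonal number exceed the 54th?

Consecutive pentagonal numbers differ by 3n − 2: here 3·55 − 2 = 163.

163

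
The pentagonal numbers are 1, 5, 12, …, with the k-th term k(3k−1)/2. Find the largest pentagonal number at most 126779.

126005

Solve n(3n−1)/2 ≤ 126779 for integer n.
n = 290 gives 126005 ≤ 126779, while n = 291 gives 126876 > 126779; so the answer is 126005.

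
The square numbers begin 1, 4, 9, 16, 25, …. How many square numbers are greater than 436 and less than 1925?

23

The n-th square number is n².
Smallest index with value > 436: n = 21 (giving 441).
Largest index with value < 1925: n = 43 (giving 1849).
Indices 21 through 43: 23 terms.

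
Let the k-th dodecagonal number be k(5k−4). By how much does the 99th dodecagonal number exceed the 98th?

Consecutive dodecagonal numbers differ by 10n − 9: here 10·99 − 9 = 981.

981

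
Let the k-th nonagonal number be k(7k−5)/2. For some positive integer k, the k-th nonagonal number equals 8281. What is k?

Set n(7n−5)/2 = 8281, giving 7n² − 5n − 16562 = 0.
The discriminant is 25 + 56·8281 = 463761, and √463761 = 681.
So n = (5 + 681) / 14 = 686/14 = 49.
Check: 49·(7·49 − 5)/2 = 8281. ✓

49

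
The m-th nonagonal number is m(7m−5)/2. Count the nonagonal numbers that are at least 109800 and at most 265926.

99

The n-th nonagonal number is n(7n−5)/2.
Smallest index with value ≥ 109800: n = 178 (giving 110449).
Largest index with value ≤ 265926: n = 276 (giving 265926).
Indices 178 through 276: 99 terms.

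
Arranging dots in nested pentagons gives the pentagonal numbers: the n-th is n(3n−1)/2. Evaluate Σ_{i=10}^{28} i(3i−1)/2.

Σ i(3i−1)/2 = (3Σi² − Σi) / 2 over i = 10..28.
Σi = 406 − 45 = 361 and Σi² = 7714 − 285 = 7429.
(3·7429 − 1·361) / 2 = 21926/2 = 10963.

10963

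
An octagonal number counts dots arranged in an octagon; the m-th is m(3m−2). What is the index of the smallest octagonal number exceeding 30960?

Solve n(3n−2) > 30960 for integer n.
The largest n with value ≤ 30960 is 101 (since 30401 ≤ 30960 < 31008), so the first above is n = 102, value 31008.

102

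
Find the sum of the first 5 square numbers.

Σ_{i=1}^{5} i² = 5·6·11/6 = 55.

55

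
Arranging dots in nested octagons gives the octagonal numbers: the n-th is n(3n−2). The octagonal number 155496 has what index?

Set n(3n−2) = 155496, giving 3n² − 2n − 155496 = 0.
The discriminant is 4 + 12·155496 = 1865956, and √1865956 = 1366.
So n = (2 + 1366) / 6 = 1368/6 = 228.

228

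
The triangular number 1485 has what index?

Set n(n+1)/2 = 1485, giving n² + n − 2970 = 0.
So n = (-1 + 109) / 2 = 108/2 = 54.

54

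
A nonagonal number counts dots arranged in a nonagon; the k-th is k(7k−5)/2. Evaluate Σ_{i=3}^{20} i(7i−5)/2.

9510

Σ i(7i−5)/2 = (7Σi² − 5Σi) / 2 over i = 3..20.
Σi = 210 − 3 = 207 and Σi² = 2870 − 5 = 2865.
(7·2865 − 5·207) / 2 = 19020/2 = 9510.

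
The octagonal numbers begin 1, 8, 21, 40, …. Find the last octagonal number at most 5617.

Solve n(3n−2) ≤ 5617 for integer n.
n = 43 gives 5461 ≤ 5617, while n = 44 gives 5720 > 5617; so the answer is 5461.

5461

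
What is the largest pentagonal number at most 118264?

117460

Solve n(3n−1)/2 ≤ 118264 for integer n.
n = 280 gives 117460 ≤ 118264, while n = 281 gives 118301 > 118264; so the answer is 117460.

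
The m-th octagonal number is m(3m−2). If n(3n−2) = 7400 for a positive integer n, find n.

50

Set n(3n−2) = 7400, giving 3n² − 2n − 7400 = 0.
So n = (2 + 298) / 6 = 300/6 = 50.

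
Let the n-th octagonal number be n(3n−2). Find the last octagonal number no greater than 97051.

96840

Solve n(3n−2) ≤ 97051 for integer n.
n = 180 gives 96840 ≤ 97051, while n = 181 gives 97921 > 97051; so the answer is 96840.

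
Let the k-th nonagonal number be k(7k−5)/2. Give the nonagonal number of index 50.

8625

50·(7·50 − 5)/2 = 50·345/2 = 8625.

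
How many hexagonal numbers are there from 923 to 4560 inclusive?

27

The n-th hexagonal number is n(2n−1).
Smallest index with value ≥ 923: n = 22 (giving 946).
Largest index with value ≤ 4560: n = 48 (giving 4560).
Indices 22 through 48: 27 terms.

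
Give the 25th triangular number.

325

25·26/2 = 650/2 = 325.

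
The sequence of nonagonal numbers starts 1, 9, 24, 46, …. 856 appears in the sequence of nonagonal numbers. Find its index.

Set n(7n−5)/2 = 856, giving 7n² − 5n − 1712 = 0.
The discriminant is 25 + 56·856 = 47961, and √47961 = 219.
So n = (5 + 219) / 14 = 224/14 = 16.

16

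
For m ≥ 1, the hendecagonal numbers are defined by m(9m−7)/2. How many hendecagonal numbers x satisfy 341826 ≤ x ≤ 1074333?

The n-th hendecagonal number is n(9n−7)/2.
Smallest index with value ≥ 341826: n = 276 (giving 341826).
Largest index with value ≤ 1074333: n = 489 (giving 1074333).
Indices 276 through 489: 214 terms.

214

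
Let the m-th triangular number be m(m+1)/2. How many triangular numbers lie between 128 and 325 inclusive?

10

The n-th triangular number is n(n+1)/2.
Smallest index with value ≥ 128: n = 16 (giving 136).
Largest index with value ≤ 325: n = 25 (giving 325).
Indices 16 through 25: 10 terms.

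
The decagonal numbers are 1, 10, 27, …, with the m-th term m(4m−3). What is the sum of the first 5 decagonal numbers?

Σ i(4i−3) = 4Σi² − 3Σi over i = 1..5.
Σi = 15 and Σi² = 55.
4·55 − 3·15 = 175.

175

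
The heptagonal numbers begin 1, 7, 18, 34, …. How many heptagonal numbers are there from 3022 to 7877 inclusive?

21

The n-th heptagonal number is n(5n−3)/2.
Smallest index with value ≥ 3022: n = 36 (giving 3186).
Largest index with value ≤ 7877: n = 56 (giving 7756).
Indices 36 through 56: 21 terms.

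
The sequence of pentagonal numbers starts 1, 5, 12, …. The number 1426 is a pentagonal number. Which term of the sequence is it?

Set n(3n−1)/2 = 1426, giving 3n² − n − 2852 = 0.
So n = (1 + 185) / 6 = 186/6 = 31.
Check: 31·(3·31 − 1)/2 = 1426. ✓

31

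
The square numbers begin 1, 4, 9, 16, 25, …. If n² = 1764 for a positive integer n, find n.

We need n² = 1764, so n = √1764 = 42.
Check: 42² = 1764. ✓

42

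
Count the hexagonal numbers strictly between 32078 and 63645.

52

The n-th hexagonal number is n(2n−1).
Smallest index with value > 32078: n = 127 (giving 32131).
Largest index with value < 63645: n = 178 (giving 63190).
Indices 127 through 178: 52 terms.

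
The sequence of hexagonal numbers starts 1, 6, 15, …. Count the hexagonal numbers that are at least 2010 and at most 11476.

45

The n-th hexagonal number is n(2n−1).
Smallest index with value ≥ 2010: n = 32 (giving 2016).
Largest index with value ≤ 11476: n = 76 (giving 11476).
Indices 32 through 76: 45 terms.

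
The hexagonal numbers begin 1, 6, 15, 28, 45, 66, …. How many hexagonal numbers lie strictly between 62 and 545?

11

The n-th hexagonal number is n(2n−1).
Smallest index with value > 62: n = 6 (giving 66).
Largest index with value < 545: n = 16 (giving 496).
Indices 6 through 16: 11 terms.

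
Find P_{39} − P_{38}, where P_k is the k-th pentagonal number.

115

Consecutive pentagonal numbers differ by 3n − 2: here 3·39 − 2 = 115.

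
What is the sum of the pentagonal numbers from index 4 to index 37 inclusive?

25993

Σ i(3i−1)/2 = (3Σi² − Σi) / 2 over i = 4..37.
Σi = 703 − 6 = 697 and Σi² = 17575 − 14 = 17561.
(3·17561 − 1·697) / 2 = 51986/2 = 25993.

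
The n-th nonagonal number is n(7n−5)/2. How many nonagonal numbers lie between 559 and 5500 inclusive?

The n-th nonagonal number is n(7n−5)/2.
Smallest index with value ≥ 559: n = 13 (giving 559).
Largest index with value ≤ 5500: n = 40 (giving 5500).
Indices 13 through 40: 28 terms.

28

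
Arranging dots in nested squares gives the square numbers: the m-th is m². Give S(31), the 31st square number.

961

The 31st square number is n² with n = 31.
31² = 961.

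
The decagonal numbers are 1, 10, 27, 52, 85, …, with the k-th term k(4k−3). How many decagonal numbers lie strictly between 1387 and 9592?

The n-th decagonal number is n(4n−3).
Smallest index with value > 1387: n = 20 (giving 1540).
Largest index with value < 9592: n = 49 (giving 9457).
Indices 20 through 49: 30 terms.

30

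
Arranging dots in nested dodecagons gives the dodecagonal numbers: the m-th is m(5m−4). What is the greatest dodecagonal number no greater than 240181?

Solve n(5n−4) ≤ 240181 for integer n.
n = 219 gives 238929 ≤ 240181, while n = 220 gives 241120 > 240181; so the answer is 238929.

238929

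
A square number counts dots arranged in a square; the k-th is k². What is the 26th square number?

The 26th square number is n² with n = 26.
26² = 676.

676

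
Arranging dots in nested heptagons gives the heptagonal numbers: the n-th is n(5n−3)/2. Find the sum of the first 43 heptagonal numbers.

67166

Σ i(5i−3)/2 = (5Σi² − 3Σi) / 2 over i = 1..43.
Σi = 946 and Σi² = 27434.
(5·27434 − 3·946) / 2 = 134332/2 = 67166.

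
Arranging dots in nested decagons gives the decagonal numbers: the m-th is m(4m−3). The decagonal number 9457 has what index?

Set n(4n−3) = 9457, giving 4n² − 3n − 9457 = 0.
The discriminant is 9 + 16·9457 = 151321, and √151321 = 389.
So n = (3 + 389) / 8 = 392/8 = 49.

49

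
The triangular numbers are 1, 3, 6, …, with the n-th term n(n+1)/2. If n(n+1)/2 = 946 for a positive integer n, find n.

43

Set n(n+1)/2 = 946, giving n² + n − 1892 = 0.
The discriminant is 1 + 8·946 = 7569, and √7569 = 87.
So n = (-1 + 87) / 2 = 86/2 = 43.
Check: 43·44/2 = 946. ✓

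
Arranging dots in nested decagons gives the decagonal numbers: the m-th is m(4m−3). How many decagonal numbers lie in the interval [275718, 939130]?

The n-th decagonal number is n(4n−3).
Smallest index with value ≥ 275718: n = 263 (giving 275887).
Largest index with value ≤ 939130: n = 484 (giving 935572).
Indices 263 through 484: 222 terms.

222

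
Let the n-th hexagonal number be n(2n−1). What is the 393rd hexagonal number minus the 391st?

393·(2·393 − 1) = 308505 and 391·(2·391 − 1) = 305371.
Difference: 308505 − 305371 = 3134.

3134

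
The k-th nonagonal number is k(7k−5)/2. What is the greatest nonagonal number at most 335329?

333411

Solve n(7n−5)/2 ≤ 335329 for integer n.
n = 309 gives 333411 ≤ 335329, while n = 310 gives 335575 > 335329; so the answer is 333411.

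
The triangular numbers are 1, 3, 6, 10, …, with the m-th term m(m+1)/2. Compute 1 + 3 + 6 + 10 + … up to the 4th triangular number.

20

Σ i(i+1)/2 = (Σi² + Σi) / 2 over i = 1..4.
Σi = 10 and Σi² = 30.
(1·30 + 1·10) / 2 = 40/2 = 20.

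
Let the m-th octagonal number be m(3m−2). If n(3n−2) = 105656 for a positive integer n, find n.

Set n(3n−2) = 105656, giving 3n² − 2n − 105656 = 0.
The discriminant is 4 + 12·105656 = 1267876, and √1267876 = 1126.
So n = (2 + 1126) / 6 = 1128/6 = 188.

188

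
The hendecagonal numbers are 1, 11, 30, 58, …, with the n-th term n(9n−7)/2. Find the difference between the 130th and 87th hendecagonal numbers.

130·(9·130 − 7)/2 = 75595 and 87·(9·87 − 7)/2 = 33756.
Difference: 75595 − 33756 = 41839.

41839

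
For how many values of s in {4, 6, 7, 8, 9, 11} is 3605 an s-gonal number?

1

s = 4: P(4, 60) = 3600 and P(4, 61) = 3721; 3605 is not s-gonal.
s = 6: P(6, 42) = 3486 and P(6, 43) = 3655; 3605 is not s-gonal.
s = 7: P(7, 38) = 3553 and P(7, 39) = 3744; 3605 is not s-gonal.
s = 8: P(8, 35) = 3605. ✓
s = 9: P(9, 32) = 3504 and P(9, 33) = 3729; 3605 is not s-gonal.
s = 11: P(11, 28) = 3430 and P(11, 29) = 3683; 3605 is not s-gonal.
Hits: s ∈ {8} → 1.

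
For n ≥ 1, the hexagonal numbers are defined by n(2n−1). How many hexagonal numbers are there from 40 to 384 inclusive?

The n-th hexagonal number is n(2n−1).
Smallest index with value ≥ 40: n = 5 (giving 45).
Largest index with value ≤ 384: n = 14 (giving 378).
Indices 5 through 14: 10 terms.

10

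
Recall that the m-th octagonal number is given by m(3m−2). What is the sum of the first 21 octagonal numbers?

9471

Σ i(3i−2) = 3Σi² − 2Σi over i = 1..21.
Σi = 231 and Σi² = 3311.
3·3311 − 2·231 = 9471.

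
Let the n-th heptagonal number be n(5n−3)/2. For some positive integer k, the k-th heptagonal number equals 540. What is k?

15

Set n(5n−3)/2 = 540, giving 5n² − 3n − 1080 = 0.
So n = (3 + 147) / 10 = 150/10 = 15.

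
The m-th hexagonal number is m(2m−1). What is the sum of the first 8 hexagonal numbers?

372

Σ i(2i−1) = 2Σi² − Σi over i = 1..8.
Σi = 36 and Σi² = 204.
2·204 − 1·36 = 372.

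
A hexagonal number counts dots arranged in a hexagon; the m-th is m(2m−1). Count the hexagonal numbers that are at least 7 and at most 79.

4

The n-th hexagonal number is n(2n−1).
Smallest index with value ≥ 7: n = 3 (giving 15).
Largest index with value ≤ 79: n = 6 (giving 66).
Indices 3 through 6: 4 terms.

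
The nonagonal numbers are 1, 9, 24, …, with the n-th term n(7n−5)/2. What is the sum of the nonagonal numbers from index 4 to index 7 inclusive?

Σ i(7i−5)/2 = (7Σi² − 5Σi) / 2 over i = 4..7.
Σi = 28 − 6 = 22 and Σi² = 140 − 14 = 126.
(7·126 − 5·22) / 2 = 772/2 = 386.

386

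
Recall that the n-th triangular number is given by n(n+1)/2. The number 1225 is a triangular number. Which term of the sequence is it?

49

Set n(n+1)/2 = 1225, giving n² + n − 2450 = 0.
The discriminant is 1 + 8·1225 = 9801, and √9801 = 99.
So n = (-1 + 99) / 2 = 98/2 = 49.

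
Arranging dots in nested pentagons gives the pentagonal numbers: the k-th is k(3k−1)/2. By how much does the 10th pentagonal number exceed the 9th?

Consecutive pentagonal numbers differ by 3n − 2: here 3·10 − 2 = 28.

28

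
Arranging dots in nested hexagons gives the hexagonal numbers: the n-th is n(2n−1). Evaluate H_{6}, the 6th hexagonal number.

6·(2·6 − 1) = 6·11 = 66.

66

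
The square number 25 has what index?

We need n² = 25, so n = √25 = 5.

5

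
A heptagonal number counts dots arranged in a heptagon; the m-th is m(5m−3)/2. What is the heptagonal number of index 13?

403

The 13th heptagonal number is n(5n−3)/2 with n = 13.
13·(5·13 − 3)/2 = 13·62/2 = 13·31 = 403.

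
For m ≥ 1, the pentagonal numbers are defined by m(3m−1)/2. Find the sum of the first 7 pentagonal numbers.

Σ i(3i−1)/2 = (3Σi² − Σi) / 2 over i = 1..7.
Σi = 28 and Σi² = 140.
(3·140 − 1·28) / 2 = 392/2 = 196.

196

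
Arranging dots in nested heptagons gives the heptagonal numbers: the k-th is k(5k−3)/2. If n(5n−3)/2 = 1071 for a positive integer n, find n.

Set n(5n−3)/2 = 1071, giving 5n² − 3n − 2142 = 0.
The discriminant is 9 + 40·1071 = 42849, and √42849 = 207.
So n = (3 + 207) / 10 = 210/10 = 21.

21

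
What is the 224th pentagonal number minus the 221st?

224·(3·224 − 1)/2 = 75152 and 221·(3·221 − 1)/2 = 73151.
Difference: 75152 − 73151 = 2001.

2001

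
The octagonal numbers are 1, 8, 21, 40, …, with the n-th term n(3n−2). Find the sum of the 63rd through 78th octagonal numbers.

237336

Σ i(3i−2) = 3Σi² − 2Σi over i = 63..78.
Σi = 3081 − 1953 = 1128 and Σi² = 161239 − 81375 = 79864.
3·79864 − 2·1128 = 237336.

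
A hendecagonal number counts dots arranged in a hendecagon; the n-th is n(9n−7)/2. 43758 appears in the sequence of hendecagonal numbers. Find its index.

99

Set n(9n−7)/2 = 43758, giving 9n² − 7n − 87516 = 0.
The discriminant is 49 + 72·43758 = 3150625, and √3150625 = 1775.
So n = (7 + 1775) / 18 = 1782/18 = 99.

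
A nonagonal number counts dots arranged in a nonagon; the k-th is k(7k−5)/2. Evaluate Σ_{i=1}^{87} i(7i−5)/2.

771980

Σ i(7i−5)/2 = (7Σi² − 5Σi) / 2 over i = 1..87.
Σi = 3828 and Σi² = 223300.
(7·223300 − 5·3828) / 2 = 1543960/2 = 771980.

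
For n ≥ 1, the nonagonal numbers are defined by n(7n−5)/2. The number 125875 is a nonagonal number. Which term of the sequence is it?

Set n(7n−5)/2 = 125875, giving 7n² − 5n − 251750 = 0.
The discriminant is 25 + 56·125875 = 7049025, and √7049025 = 2655.
So n = (5 + 2655) / 14 = 2660/14 = 190.
Check: 190·(7·190 − 5)/2 = 125875. ✓

190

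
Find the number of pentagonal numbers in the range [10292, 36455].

74

The n-th pentagonal number is n(3n−1)/2.
Smallest index with value ≥ 10292: n = 83 (giving 10292).
Largest index with value ≤ 36455: n = 156 (giving 36426).
Indices 83 through 156: 74 terms.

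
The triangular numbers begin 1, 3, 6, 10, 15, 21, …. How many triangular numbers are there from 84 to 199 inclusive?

The n-th triangular number is n(n+1)/2.
Smallest index with value ≥ 84: n = 13 (giving 91).
Largest index with value ≤ 199: n = 19 (giving 190).
Indices 13 through 19: 7 terms.

7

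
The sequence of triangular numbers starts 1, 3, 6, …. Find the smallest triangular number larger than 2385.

2415

Solve n(n+1)/2 > 2385 for integer n.
The largest n with value ≤ 2385 is 68 (since 2346 ≤ 2385 < 2415), so the first above is n = 69, value 2415.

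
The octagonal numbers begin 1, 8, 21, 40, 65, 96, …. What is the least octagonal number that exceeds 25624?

Solve n(3n−2) > 25624 for integer n.
The largest n with value ≤ 25624 is 92 (since 25208 ≤ 25624 < 25761), so the first above is n = 93, value 25761.

25761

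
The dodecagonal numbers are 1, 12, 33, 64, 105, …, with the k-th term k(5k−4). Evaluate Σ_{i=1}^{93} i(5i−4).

Σ i(5i−4) = 5Σi² − 4Σi over i = 1..93.
Σi = 4371 and Σi² = 272459.
5·272459 − 4·4371 = 1344811.

1344811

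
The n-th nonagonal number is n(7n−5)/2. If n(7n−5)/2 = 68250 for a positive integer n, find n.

140

Set n(7n−5)/2 = 68250, giving 7n² − 5n − 136500 = 0.
The discriminant is 25 + 56·68250 = 3822025, and √3822025 = 1955.
So n = (5 + 1955) / 14 = 1960/14 = 140.
Check: 140·(7·140 − 5)/2 = 68250. ✓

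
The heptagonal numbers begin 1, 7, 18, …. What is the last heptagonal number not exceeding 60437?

Solve n(5n−3)/2 ≤ 60437 for integer n.
n = 155 gives 59830 ≤ 60437, while n = 156 gives 60606 > 60437; so the answer is 59830.

59830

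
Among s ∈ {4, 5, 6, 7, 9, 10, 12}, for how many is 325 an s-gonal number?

s = 4: P(4, 18) = 324 and P(4, 19) = 361; 325 is not s-gonal.
s = 5: P(5, 14) = 287 and P(5, 15) = 330; 325 is not s-gonal.
s = 6: P(6, 13) = 325. ✓
s = 7: P(7, 11) = 286 and P(7, 12) = 342; 325 is not s-gonal.
s = 9: P(9, 10) = 325. ✓
s = 10: P(10, 9) = 297 and P(10, 10) = 370; 325 is not s-gonal.
s = 12: P(12, 8) = 288 and P(12, 9) = 369; 325 is not s-gonal.
Hits: s ∈ {6, 9} → 2.

2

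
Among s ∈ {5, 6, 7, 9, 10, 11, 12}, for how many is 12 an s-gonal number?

s = 5: P(5, 3) = 12. ✓
s = 6: P(6, 2) = 6 and P(6, 3) = 15; 12 is not s-gonal.
s = 7: P(7, 2) = 7 and P(7, 3) = 18; 12 is not s-gonal.
s = 9: P(9, 2) = 9 and P(9, 3) = 24; 12 is not s-gonal.
s = 10: P(10, 2) = 10 and P(10, 3) = 27; 12 is not s-gonal.
s = 11: P(11, 2) = 11 and P(11, 3) = 30; 12 is not s-gonal.
s = 12: P(12, 2) = 12. ✓
Hits: s ∈ {5, 12} → 2.

2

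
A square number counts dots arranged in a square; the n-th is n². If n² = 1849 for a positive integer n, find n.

We need n² = 1849, so n = √1849 = 43.
Check: 43² = 1849. ✓

43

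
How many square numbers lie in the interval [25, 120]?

6

The n-th square number is n².
Smallest index with value ≥ 25: n = 5 (giving 25).
Largest index with value ≤ 120: n = 10 (giving 100).
Indices 5 through 10: 6 terms.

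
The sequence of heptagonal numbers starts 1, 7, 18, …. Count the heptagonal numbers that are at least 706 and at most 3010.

18

The n-th heptagonal number is n(5n−3)/2.
Smallest index with value ≥ 706: n = 18 (giving 783).
Largest index with value ≤ 3010: n = 35 (giving 3010).
Indices 18 through 35: 18 terms.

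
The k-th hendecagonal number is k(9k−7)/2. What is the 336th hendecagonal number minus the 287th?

336·(9·336 − 7)/2 = 506856 and 287·(9·287 − 7)/2 = 369656.
Difference: 506856 − 369656 = 137200.

137200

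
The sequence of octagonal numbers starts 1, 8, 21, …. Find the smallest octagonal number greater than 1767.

Solve n(3n−2) > 1767 for integer n.
The largest n with value ≤ 1767 is 24 (since 1680 ≤ 1767 < 1825), so the first above is n = 25, value 1825.

1825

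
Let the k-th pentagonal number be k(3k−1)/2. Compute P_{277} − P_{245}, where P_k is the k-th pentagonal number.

277·(3·277 − 1)/2 = 114955 and 245·(3·245 − 1)/2 = 89915.
Difference: 114955 − 89915 = 25040.

25040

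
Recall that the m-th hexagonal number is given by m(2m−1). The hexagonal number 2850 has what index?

Set n(2n−1) = 2850, giving 2n² − n − 2850 = 0.
The discriminant is 1 + 8·2850 = 22801, and √22801 = 151.
So n = (1 + 151) / 4 = 152/4 = 38.

38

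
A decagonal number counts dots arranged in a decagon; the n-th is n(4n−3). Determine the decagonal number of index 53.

11077

The 53rd decagonal number is n(4n−3) with n = 53.
53·(4·53 − 3) = 53·209 = 11077.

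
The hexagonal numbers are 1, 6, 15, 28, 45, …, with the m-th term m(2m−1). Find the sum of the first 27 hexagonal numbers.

Σ i(2i−1) = 2Σi² − Σi over i = 1..27.
Σi = 378 and Σi² = 6930.
2·6930 − 1·378 = 13482.

13482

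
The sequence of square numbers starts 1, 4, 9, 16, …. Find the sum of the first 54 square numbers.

Σ_{i=1}^{54} i² = 54·55·109/6 = 53955.

53955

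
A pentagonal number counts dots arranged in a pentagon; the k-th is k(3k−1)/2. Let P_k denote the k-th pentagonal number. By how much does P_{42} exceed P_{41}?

124

Consecutive pentagonal numbers differ by 3n − 2: here 3·42 − 2 = 124.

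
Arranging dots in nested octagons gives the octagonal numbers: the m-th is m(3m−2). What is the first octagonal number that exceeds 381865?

383776

Solve n(3n−2) > 381865 for integer n.
The largest n with value ≤ 381865 is 357 (since 381633 ≤ 381865 < 383776), so the first above is n = 358, value 383776.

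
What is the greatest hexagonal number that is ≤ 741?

703

Solve n(2n−1) ≤ 741 for integer n.
n = 19 gives 703 ≤ 741, while n = 20 gives 780 > 741; so the answer is 703.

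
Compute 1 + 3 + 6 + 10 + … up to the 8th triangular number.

Σ i(i+1)/2 = (Σi² + Σi) / 2 over i = 1..8.
Σi = 36 and Σi² = 204.
(1·204 + 1·36) / 2 = 240/2 = 120.

120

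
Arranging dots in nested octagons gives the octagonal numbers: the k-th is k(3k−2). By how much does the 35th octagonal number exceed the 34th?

205

Consecutive octagonal numbers differ by 6n − 5: here 6·35 − 5 = 205.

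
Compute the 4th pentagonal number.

4·(3·4 − 1)/2 = 4·11/2 = 22.

22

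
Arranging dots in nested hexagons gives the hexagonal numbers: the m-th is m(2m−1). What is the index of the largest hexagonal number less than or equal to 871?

Solve n(2n−1) ≤ 871 for integer n.
n = 21 gives 861 ≤ 871, while n = 22 gives 946 > 871; so the answer is index 21.

21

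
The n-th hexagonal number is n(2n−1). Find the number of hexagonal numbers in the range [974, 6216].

The n-th hexagonal number is n(2n−1).
Smallest index with value ≥ 974: n = 23 (giving 1035).
Largest index with value ≤ 6216: n = 56 (giving 6216).
Indices 23 through 56: 34 terms.

34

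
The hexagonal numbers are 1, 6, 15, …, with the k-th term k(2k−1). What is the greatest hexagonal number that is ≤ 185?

153

Solve n(2n−1) ≤ 185 for integer n.
n = 9 gives 153 ≤ 185, while n = 10 gives 190 > 185; so the answer is 153.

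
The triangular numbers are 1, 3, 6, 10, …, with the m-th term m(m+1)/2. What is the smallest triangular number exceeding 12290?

12403

Solve n(n+1)/2 > 12290 for integer n.
The largest n with value ≤ 12290 is 156 (since 12246 ≤ 12290 < 12403), so the first above is n = 157, value 12403.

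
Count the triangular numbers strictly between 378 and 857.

The n-th triangular number is n(n+1)/2.
Smallest index with value > 378: n = 28 (giving 406).
Largest index with value < 857: n = 40 (giving 820).
Indices 28 through 40: 13 terms.

13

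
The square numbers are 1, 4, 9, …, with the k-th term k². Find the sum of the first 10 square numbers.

385

Σ_{i=1}^{10} i² = 10·11·21/6 = 385.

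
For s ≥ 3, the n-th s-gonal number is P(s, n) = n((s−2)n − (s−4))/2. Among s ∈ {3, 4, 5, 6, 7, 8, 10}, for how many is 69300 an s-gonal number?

1

s = 3: P(3, 371) = 69006 and P(3, 372) = 69378; 69300 is not s-gonal.
s = 4: P(4, 263) = 69169 and P(4, 264) = 69696; 69300 is not s-gonal.
s = 5: P(5, 215) = 69230 and P(5, 216) = 69876; 69300 is not s-gonal.
s = 6: P(6, 186) = 69006 and P(6, 187) = 69751; 69300 is not s-gonal.
s = 7: P(7, 166) = 68641 and P(7, 167) = 69472; 69300 is not s-gonal.
s = 8: P(8, 152) = 69008 and P(8, 153) = 69921; 69300 is not s-gonal.
s = 10: P(10, 132) = 69300. ✓
Hits: s ∈ {10} → 1.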